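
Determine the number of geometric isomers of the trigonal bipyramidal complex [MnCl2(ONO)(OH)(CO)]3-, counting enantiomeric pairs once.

A trigonal bipyramid has two axial and three equatorial sites, which are chemically inequivalent.
Systematic enumeration (placing each ligand type in turn and discarding arrangements equivalent by rotation or reflection) gives 7 geometric isomers.

7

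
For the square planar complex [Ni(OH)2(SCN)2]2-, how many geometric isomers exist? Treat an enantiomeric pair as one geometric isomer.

Systematic placement gives 2 geometric isomers: OH cis; OH trans.

2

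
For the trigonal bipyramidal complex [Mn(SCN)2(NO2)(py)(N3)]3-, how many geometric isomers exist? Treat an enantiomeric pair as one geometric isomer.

7

A trigonal bipyramid has two axial and three equatorial sites, which are chemically inequivalent.
Placing the ligands in turn and identifying arrangements related by rotation or reflection leaves 7 distinct geometric isomers.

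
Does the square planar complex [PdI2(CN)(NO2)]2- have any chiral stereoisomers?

There are 2 geometric isomers: I cis; I trans.
Each arrangement has an internal mirror plane or centre of symmetry, so none is chiral.

no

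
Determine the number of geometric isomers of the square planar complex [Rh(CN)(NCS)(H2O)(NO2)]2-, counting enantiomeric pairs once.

A square has two trans pairs of vertices; adjacent vertices are cis.
There are 3 geometric isomers: (CN/NCS trans, H2O/NO2 trans); (CN/NO2 trans, H2O/NCS trans); (CN/H2O trans, NCS/NO2 trans).

3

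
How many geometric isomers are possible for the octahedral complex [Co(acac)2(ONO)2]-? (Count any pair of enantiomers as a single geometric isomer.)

Each acac is bidentate and must span two cis positions.
There are 2 geometric isomers: ONO trans; ONO cis (chiral).

2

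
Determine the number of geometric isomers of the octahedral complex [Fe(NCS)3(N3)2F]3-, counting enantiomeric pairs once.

An octahedron has six vertices in three trans pairs; every non-trans pair is cis.
The distinct arrangements are (3 in all): NCS mer, N3 cis; NCS mer, N3 trans; NCS fac, N3 cis.

3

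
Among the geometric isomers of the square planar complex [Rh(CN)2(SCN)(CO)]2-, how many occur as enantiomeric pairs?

A square has two trans pairs of vertices; adjacent vertices are cis.
There are 2 geometric isomers: CN cis; CN trans.
Each arrangement has an internal mirror plane or centre of symmetry, so none is chiral.

0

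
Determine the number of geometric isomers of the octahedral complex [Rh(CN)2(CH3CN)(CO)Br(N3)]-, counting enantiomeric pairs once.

9

An octahedron has six vertices in three trans pairs; every non-trans pair is cis.
Systematic enumeration (placing each ligand type in turn and discarding arrangements equivalent by rotation or reflection) gives 9 geometric isomers.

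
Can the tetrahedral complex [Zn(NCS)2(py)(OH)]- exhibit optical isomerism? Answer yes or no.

In a tetrahedral complex all four positions are equivalent and every pair of ligands is adjacent — there is no cis/trans distinction.
Only one geometric arrangement is possible.

no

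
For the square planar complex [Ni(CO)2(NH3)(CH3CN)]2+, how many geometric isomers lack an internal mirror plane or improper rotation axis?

0

A square has two trans pairs of vertices; adjacent vertices are cis.
There are 2 geometric isomers: CO cis; CO trans.
Each arrangement has an internal mirror plane or centre of symmetry, so none is chiral.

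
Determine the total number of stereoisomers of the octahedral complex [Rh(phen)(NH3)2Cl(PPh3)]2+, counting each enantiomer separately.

Each phen is bidentate and must span two cis positions.
There are 4 geometric isomers: NH3 cis (3 arrangements, 2 chiral); NH3 trans.
Of these, 2 lack any improper symmetry element and so occur as enantiomeric pairs, giving 4 + 2 = 6 stereoisomers in total.

6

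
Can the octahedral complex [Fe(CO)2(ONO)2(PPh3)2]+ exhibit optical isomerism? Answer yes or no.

yes

The six octahedral sites form three mutually perpendicular trans pairs.
There are 5 geometric isomers: CO trans, ONO trans, PPh3 trans; CO trans, ONO cis, PPh3 cis; CO cis, ONO cis, PPh3 trans; CO cis, ONO cis, PPh3 cis (chiral); CO cis, ONO trans, PPh3 cis.
One of these lacks any improper symmetry element and so occurs as an enantiomeric pair, giving 5 + 1 = 6 stereoisomers in total.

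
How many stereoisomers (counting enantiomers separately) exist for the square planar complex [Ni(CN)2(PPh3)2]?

2

A square has two trans pairs of vertices; adjacent vertices are cis.
Systematic placement gives 2 geometric isomers: CN cis; CN trans.
Each arrangement has an internal mirror plane or centre of symmetry, so none is chiral.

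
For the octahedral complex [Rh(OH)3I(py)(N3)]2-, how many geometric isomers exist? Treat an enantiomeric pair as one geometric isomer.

There are 4 geometric isomers: OH mer (3 arrangements); OH fac (chiral).

4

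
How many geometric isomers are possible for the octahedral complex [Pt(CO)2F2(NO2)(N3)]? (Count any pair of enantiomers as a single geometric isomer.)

6

An octahedron has six vertices in three trans pairs; every non-trans pair is cis.
There are 6 geometric isomers: CO trans, F trans; CO trans, F cis; CO cis, F cis (3 arrangements, 2 chiral); CO cis, F trans.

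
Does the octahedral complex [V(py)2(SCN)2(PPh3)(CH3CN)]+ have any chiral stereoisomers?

yes

In an octahedral complex each vertex has one trans partner and four cis neighbours.
There are 6 geometric isomers: py trans, SCN trans; py cis, SCN cis (3 arrangements, 2 chiral); py trans, SCN cis; py cis, SCN trans.
Of these, 2 lack any improper symmetry element and so occur as enantiomeric pairs, giving 6 + 2 = 8 stereoisomers in total.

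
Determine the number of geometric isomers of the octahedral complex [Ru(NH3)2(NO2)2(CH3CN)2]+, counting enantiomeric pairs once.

In an octahedral complex each vertex has one trans partner and four cis neighbours.
Working through the distinct placements yields 5 geometric isomers: NH3 trans, NO2 trans, CH3CN trans; NH3 cis, NO2 cis, CH3CN trans; NH3 cis, NO2 trans, CH3CN cis; NH3 cis, NO2 cis, CH3CN cis (chiral); NH3 trans, NO2 cis, CH3CN cis.

5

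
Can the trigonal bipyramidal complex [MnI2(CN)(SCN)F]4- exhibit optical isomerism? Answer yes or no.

yes

Placing the ligands in turn and identifying arrangements related by rotation or reflection leaves 7 distinct geometric isomers.
Of these, 3 lack any improper symmetry element and so occur as enantiomeric pairs, giving 7 + 3 = 10 stereoisomers in total.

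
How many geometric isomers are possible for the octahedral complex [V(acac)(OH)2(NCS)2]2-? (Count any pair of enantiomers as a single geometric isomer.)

3

Each acac is bidentate and must span two cis positions.
The distinct arrangements are (3 in all): OH cis, NCS trans; OH cis, NCS cis (chiral); OH trans, NCS cis.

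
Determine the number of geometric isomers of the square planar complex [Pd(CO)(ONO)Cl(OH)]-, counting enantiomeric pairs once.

There are 3 geometric isomers: (CO/OH trans, Cl/ONO trans); (CO/ONO trans, Cl/OH trans); (CO/Cl trans, OH/ONO trans).

3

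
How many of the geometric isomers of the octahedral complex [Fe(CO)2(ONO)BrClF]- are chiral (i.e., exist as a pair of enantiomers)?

6

Systematic enumeration (placing each ligand type in turn and discarding arrangements equivalent by rotation or reflection) gives 9 geometric isomers.
Of these, 6 lack any improper symmetry element and so occur as enantiomeric pairs, giving 9 + 6 = 15 stereoisomers in total.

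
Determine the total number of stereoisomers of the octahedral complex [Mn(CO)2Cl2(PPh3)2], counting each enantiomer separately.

In an octahedral complex each vertex has one trans partner and four cis neighbours.
Working through the distinct placements yields 5 geometric isomers: CO trans, Cl trans, PPh3 trans; CO trans, Cl cis, PPh3 cis; CO cis, Cl cis, PPh3 trans; CO cis, Cl cis, PPh3 cis (chiral); CO cis, Cl trans, PPh3 cis.
One of these lacks any improper symmetry element and so occurs as an enantiomeric pair, giving 5 + 1 = 6 stereoisomers in total.

6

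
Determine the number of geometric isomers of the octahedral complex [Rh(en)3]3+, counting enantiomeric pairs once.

1

Each en is bidentate and must span two cis positions.
Only one geometric arrangement is possible; it has no improper symmetry element, so it exists as a pair of enantiomers (2 stereoisomers).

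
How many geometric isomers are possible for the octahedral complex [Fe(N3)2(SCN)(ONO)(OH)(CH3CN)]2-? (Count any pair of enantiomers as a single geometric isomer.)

Exhaustive case analysis gives 9 geometric isomers.

9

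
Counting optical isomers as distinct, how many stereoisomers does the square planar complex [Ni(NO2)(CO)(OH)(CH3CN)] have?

3

In a square planar complex each vertex has one trans partner and two cis neighbours.
Systematic placement gives 3 geometric isomers: (CH3CN/NO2 trans, CO/OH trans); (CH3CN/OH trans, CO/NO2 trans); (CH3CN/CO trans, NO2/OH trans).
Each arrangement has an internal mirror plane or centre of symmetry, so none is chiral.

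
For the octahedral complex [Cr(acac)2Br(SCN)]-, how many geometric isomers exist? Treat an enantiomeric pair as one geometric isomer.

In an octahedral complex each vertex has one trans partner and four cis neighbours.
Each acac is bidentate and must span two cis positions.
Systematic placement gives 2 geometric isomers: Br and SCN mutually trans; Br and SCN mutually cis (chiral).

2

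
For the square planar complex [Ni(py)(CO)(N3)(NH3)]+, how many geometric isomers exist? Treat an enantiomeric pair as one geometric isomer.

In a square planar complex each vertex has one trans partner and two cis neighbours.
Systematic placement gives 3 geometric isomers: (CO/NH3 trans, N3/py trans); (CO/py trans, N3/NH3 trans); (CO/N3 trans, NH3/py trans).

3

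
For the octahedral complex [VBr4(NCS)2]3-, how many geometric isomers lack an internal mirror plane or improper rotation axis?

0

An octahedron has six vertices in three trans pairs; every non-trans pair is cis.
The distinct arrangements are (2 in all): NCS trans; NCS cis.
Each arrangement has an internal mirror plane or centre of symmetry, so none is chiral.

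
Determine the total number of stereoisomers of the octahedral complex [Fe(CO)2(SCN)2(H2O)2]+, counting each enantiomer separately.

In an octahedral complex each vertex has one trans partner and four cis neighbours.
Systematic placement gives 5 geometric isomers: CO trans, SCN trans, H2O trans; CO trans, SCN cis, H2O cis; CO cis, SCN trans, H2O cis; CO cis, SCN cis, H2O cis (chiral); CO cis, SCN cis, H2O trans.
One of these lacks any improper symmetry element and so occurs as an enantiomeric pair, giving 5 + 1 = 6 stereoisomers in total.

6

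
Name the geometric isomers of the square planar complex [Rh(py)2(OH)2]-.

In a square planar complex each vertex has one trans partner and two cis neighbours.
The distinct arrangements are (2 in all): py cis; py trans.

cis and trans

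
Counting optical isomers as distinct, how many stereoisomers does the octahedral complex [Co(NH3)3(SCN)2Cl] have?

3

An octahedron has six vertices in three trans pairs; every non-trans pair is cis.
Systematic placement gives 3 geometric isomers: NH3 mer, SCN trans; NH3 fac, SCN cis; NH3 mer, SCN cis.
Each arrangement has an internal mirror plane or centre of symmetry, so none is chiral.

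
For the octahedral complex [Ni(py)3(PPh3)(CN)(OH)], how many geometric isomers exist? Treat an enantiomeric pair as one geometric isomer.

In an octahedral complex each vertex has one trans partner and four cis neighbours.
Systematic placement gives 4 geometric isomers: py mer (3 arrangements); py fac (chiral).

4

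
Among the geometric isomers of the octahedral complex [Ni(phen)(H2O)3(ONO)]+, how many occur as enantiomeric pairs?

0

In an octahedral complex each vertex has one trans partner and four cis neighbours.
Each phen is bidentate and must span two cis positions.
The distinct arrangements are (2 in all): H2O mer; H2O fac.
Each arrangement has an internal mirror plane or centre of symmetry, so none is chiral.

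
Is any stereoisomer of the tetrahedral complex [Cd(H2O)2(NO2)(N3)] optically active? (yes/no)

Only one geometric arrangement is possible.

no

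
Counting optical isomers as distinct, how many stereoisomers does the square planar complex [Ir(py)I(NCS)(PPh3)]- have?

In a square planar complex each vertex has one trans partner and two cis neighbours.
Working through the distinct placements yields 3 geometric isomers: (I/PPh3 trans, NCS/py trans); (I/py trans, NCS/PPh3 trans); (I/NCS trans, PPh3/py trans).
Each arrangement has an internal mirror plane or centre of symmetry, so none is chiral.

3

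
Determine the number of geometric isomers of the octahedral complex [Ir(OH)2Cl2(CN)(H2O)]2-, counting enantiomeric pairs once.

6

The distinct arrangements are (6 in all): OH trans, Cl cis; OH cis, Cl cis (3 arrangements, 2 chiral); OH trans, Cl trans; OH cis, Cl trans.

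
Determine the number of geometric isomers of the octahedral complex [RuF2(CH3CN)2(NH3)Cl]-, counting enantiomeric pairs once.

In an octahedral complex each vertex has one trans partner and four cis neighbours.
There are 6 geometric isomers: F cis, CH3CN trans; F trans, CH3CN trans; F cis, CH3CN cis (3 arrangements, 2 chiral); F trans, CH3CN cis.

6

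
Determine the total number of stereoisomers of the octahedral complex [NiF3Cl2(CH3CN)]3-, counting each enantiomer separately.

3

The six octahedral sites form three mutually perpendicular trans pairs.
Working through the distinct placements yields 3 geometric isomers: F mer, Cl cis; F mer, Cl trans; F fac, Cl cis.
Each arrangement has an internal mirror plane or centre of symmetry, so none is chiral.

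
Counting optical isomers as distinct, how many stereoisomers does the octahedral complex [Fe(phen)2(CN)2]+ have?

3

In an octahedral complex each vertex has one trans partner and four cis neighbours.
Each phen is bidentate and must span two cis positions.
Systematic placement gives 2 geometric isomers: CN trans; CN cis (chiral).
One of these lacks any improper symmetry element and so occurs as an enantiomeric pair, giving 2 + 1 = 3 stereoisomers in total.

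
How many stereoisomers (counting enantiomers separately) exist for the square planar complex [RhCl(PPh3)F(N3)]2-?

3

A square has two trans pairs of vertices; adjacent vertices are cis.
The distinct arrangements are (3 in all): (Cl/N3 trans, F/PPh3 trans); (Cl/PPh3 trans, F/N3 trans); (Cl/F trans, N3/PPh3 trans).
Each arrangement has an internal mirror plane or centre of symmetry, so none is chiral.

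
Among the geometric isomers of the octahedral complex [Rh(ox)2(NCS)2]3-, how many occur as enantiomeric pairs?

1

In an octahedral complex each vertex has one trans partner and four cis neighbours.
Each ox is bidentate and must span two cis positions.
The distinct arrangements are (2 in all): NCS trans; NCS cis (chiral).
One of these lacks any improper symmetry element and so occurs as an enantiomeric pair, giving 2 + 1 = 3 stereoisomers in total.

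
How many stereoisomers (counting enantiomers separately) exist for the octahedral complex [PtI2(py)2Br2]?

An octahedron has six vertices in three trans pairs; every non-trans pair is cis.
Systematic placement gives 5 geometric isomers: I trans, py trans, Br trans; I cis, py cis, Br trans; I cis, py trans, Br cis; I cis, py cis, Br cis (chiral); I trans, py cis, Br cis.
One of these lacks any improper symmetry element and so occurs as an enantiomeric pair, giving 5 + 1 = 6 stereoisomers in total.

6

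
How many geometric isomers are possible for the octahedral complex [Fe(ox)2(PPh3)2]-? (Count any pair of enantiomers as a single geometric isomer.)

Each ox is bidentate and must span two cis positions.
Working through the distinct placements yields 2 geometric isomers: PPh3 trans; PPh3 cis (chiral).

2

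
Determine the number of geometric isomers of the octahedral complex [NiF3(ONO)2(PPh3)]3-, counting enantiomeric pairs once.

3

There are 3 geometric isomers: F mer, ONO cis; F mer, ONO trans; F fac, ONO cis.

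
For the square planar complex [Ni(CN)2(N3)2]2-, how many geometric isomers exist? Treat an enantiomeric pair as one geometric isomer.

2

Working through the distinct placements yields 2 geometric isomers: CN cis; CN trans.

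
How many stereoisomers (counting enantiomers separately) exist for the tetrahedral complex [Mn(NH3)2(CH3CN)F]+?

In a tetrahedral complex all four positions are equivalent and every pair of ligands is adjacent — there is no cis/trans distinction.
Only one geometric arrangement is possible.

1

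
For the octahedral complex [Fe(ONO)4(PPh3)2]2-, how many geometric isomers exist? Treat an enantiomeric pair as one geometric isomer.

The six octahedral sites form three mutually perpendicular trans pairs.
The distinct arrangements are (2 in all): PPh3 trans; PPh3 cis.

2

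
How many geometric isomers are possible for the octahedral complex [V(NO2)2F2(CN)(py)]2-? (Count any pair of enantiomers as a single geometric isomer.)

6

An octahedron has six vertices in three trans pairs; every non-trans pair is cis.
There are 6 geometric isomers: NO2 cis, F cis (3 arrangements, 2 chiral); NO2 trans, F cis; NO2 cis, F trans; NO2 trans, F trans.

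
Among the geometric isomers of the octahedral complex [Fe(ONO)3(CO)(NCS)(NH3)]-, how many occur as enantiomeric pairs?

1

The six octahedral sites form three mutually perpendicular trans pairs.
There are 4 geometric isomers: ONO mer (3 arrangements); ONO fac (chiral).
One of these lacks any improper symmetry element and so occurs as an enantiomeric pair, giving 4 + 1 = 5 stereoisomers in total.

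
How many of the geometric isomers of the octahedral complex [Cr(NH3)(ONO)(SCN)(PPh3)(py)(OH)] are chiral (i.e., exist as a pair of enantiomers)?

An octahedron has six vertices in three trans pairs; every non-trans pair is cis.
Exhaustive case analysis gives 15 geometric isomers.
Of these, 15 lack any improper symmetry element and so occur as enantiomeric pairs, giving 15 + 15 = 30 stereoisomers in total.

15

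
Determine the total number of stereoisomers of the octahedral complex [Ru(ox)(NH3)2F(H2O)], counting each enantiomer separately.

The six octahedral sites form three mutually perpendicular trans pairs.
Each ox is bidentate and must span two cis positions.
Working through the distinct placements yields 4 geometric isomers: NH3 cis (3 arrangements, 2 chiral); NH3 trans.
Of these, 2 lack any improper symmetry element and so occur as enantiomeric pairs, giving 4 + 2 = 6 stereoisomers in total.

6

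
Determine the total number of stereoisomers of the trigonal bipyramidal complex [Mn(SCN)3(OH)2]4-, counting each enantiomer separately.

3

Systematic placement gives 3 geometric isomers: OH both axial; OH one axial, one equatorial; OH both equatorial.
Each arrangement has an internal mirror plane or centre of symmetry, so none is chiral.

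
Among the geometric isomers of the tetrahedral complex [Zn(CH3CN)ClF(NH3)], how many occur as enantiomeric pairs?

Only one geometric arrangement is possible; it has no improper symmetry element, so it exists as a pair of enantiomers (2 stereoisomers).

1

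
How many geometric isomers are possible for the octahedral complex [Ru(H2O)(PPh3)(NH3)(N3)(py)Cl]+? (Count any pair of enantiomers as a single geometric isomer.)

15

The six octahedral sites form three mutually perpendicular trans pairs.
Systematic enumeration (placing each ligand type in turn and discarding arrangements equivalent by rotation or reflection) gives 15 geometric isomers.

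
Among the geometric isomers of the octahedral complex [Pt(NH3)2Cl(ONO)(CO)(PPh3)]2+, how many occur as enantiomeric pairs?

6

An octahedron has six vertices in three trans pairs; every non-trans pair is cis.
Systematic enumeration (placing each ligand type in turn and discarding arrangements equivalent by rotation or reflection) gives 9 geometric isomers.
Of these, 6 lack any improper symmetry element and so occur as enantiomeric pairs, giving 9 + 6 = 15 stereoisomers in total.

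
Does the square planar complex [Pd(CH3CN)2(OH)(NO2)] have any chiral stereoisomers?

no

The distinct arrangements are (2 in all): CH3CN cis; CH3CN trans.
Each arrangement has an internal mirror plane or centre of symmetry, so none is chiral.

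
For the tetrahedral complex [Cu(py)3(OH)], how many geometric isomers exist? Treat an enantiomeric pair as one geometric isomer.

Only one geometric arrangement is possible.

1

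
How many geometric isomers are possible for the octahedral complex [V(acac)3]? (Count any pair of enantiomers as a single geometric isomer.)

1

Each acac is bidentate and must span two cis positions.
Only one geometric arrangement is possible; it has no improper symmetry element, so it exists as a pair of enantiomers (2 stereoisomers).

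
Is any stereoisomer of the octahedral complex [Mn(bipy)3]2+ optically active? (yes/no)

An octahedron has six vertices in three trans pairs; every non-trans pair is cis.
Each bipy is bidentate and must span two cis positions.
Only one geometric arrangement is possible; it has no improper symmetry element, so it exists as a pair of enantiomers (2 stereoisomers).

yes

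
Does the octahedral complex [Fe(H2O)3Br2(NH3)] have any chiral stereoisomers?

no

Working through the distinct placements yields 3 geometric isomers: H2O mer, Br trans; H2O fac, Br cis; H2O mer, Br cis.
Each arrangement has an internal mirror plane or centre of symmetry, so none is chiral.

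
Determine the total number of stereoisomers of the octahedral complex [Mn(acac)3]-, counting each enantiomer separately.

In an octahedral complex each vertex has one trans partner and four cis neighbours.
Each acac is bidentate and must span two cis positions.
Only one geometric arrangement is possible; it has no improper symmetry element, so it exists as a pair of enantiomers (2 stereoisomers).

2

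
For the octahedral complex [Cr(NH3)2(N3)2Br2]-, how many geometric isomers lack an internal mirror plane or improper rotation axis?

1

The six octahedral sites form three mutually perpendicular trans pairs.
There are 5 geometric isomers: NH3 trans, N3 trans, Br trans; NH3 cis, N3 cis, Br trans; NH3 trans, N3 cis, Br cis; NH3 cis, N3 cis, Br cis (chiral); NH3 cis, N3 trans, Br cis.
One of these lacks any improper symmetry element and so occurs as an enantiomeric pair, giving 5 + 1 = 6 stereoisomers in total.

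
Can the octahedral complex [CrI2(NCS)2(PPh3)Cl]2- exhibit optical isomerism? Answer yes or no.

yes

In an octahedral complex each vertex has one trans partner and four cis neighbours.
There are 6 geometric isomers: I cis, NCS cis (3 arrangements, 2 chiral); I cis, NCS trans; I trans, NCS cis; I trans, NCS trans.
Of these, 2 lack any improper symmetry element and so occur as enantiomeric pairs, giving 6 + 2 = 8 stereoisomers in total.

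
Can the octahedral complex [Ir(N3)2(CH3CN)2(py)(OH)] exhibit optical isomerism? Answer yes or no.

yes

The six octahedral sites form three mutually perpendicular trans pairs.
There are 6 geometric isomers: N3 trans, CH3CN trans; N3 cis, CH3CN trans; N3 cis, CH3CN cis (3 arrangements, 2 chiral); N3 trans, CH3CN cis.
Of these, 2 lack any improper symmetry element and so occur as enantiomeric pairs, giving 6 + 2 = 8 stereoisomers in total.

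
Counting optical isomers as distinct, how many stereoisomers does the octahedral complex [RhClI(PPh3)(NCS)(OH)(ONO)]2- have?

30

An octahedron has six vertices in three trans pairs; every non-trans pair is cis.
Systematic enumeration (placing each ligand type in turn and discarding arrangements equivalent by rotation or reflection) gives 15 geometric isomers.
Of these, 15 lack any improper symmetry element and so occur as enantiomeric pairs, giving 15 + 15 = 30 stereoisomers in total.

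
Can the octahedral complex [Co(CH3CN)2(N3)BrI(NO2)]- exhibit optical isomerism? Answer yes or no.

The six octahedral sites form three mutually perpendicular trans pairs.
Systematic enumeration (placing each ligand type in turn and discarding arrangements equivalent by rotation or reflection) gives 9 geometric isomers.
Of these, 6 lack any improper symmetry element and so occur as enantiomeric pairs, giving 9 + 6 = 15 stereoisomers in total.

yes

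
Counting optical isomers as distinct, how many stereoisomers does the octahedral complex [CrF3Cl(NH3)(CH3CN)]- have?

Systematic placement gives 4 geometric isomers: F mer (3 arrangements); F fac (chiral).
One of these lacks any improper symmetry element and so occurs as an enantiomeric pair, giving 4 + 1 = 5 stereoisomers in total.

5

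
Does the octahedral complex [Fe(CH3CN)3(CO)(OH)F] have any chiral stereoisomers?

yes

An octahedron has six vertices in three trans pairs; every non-trans pair is cis.
There are 4 geometric isomers: CH3CN mer (3 arrangements); CH3CN fac (chiral).
One of these lacks any improper symmetry element and so occurs as an enantiomeric pair, giving 4 + 1 = 5 stereoisomers in total.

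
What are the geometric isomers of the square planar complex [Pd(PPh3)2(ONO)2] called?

A square has two trans pairs of vertices; adjacent vertices are cis.
The distinct arrangements are (2 in all): PPh3 cis; PPh3 trans.

cis and trans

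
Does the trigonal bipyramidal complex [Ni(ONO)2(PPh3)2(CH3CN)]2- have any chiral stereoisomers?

yes

A trigonal bipyramid has two axial and three equatorial sites, which are chemically inequivalent.
Systematic enumeration (placing each ligand type in turn and discarding arrangements equivalent by rotation or reflection) gives 5 geometric isomers.
One of these lacks any improper symmetry element and so occurs as an enantiomeric pair, giving 5 + 1 = 6 stereoisomers in total.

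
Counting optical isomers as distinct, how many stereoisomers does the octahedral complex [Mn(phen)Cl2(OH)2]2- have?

4

The six octahedral sites form three mutually perpendicular trans pairs.
Each phen is bidentate and must span two cis positions.
The distinct arrangements are (3 in all): Cl trans, OH cis; Cl cis, OH cis (chiral); Cl cis, OH trans.
One of these lacks any improper symmetry element and so occurs as an enantiomeric pair, giving 3 + 1 = 4 stereoisomers in total.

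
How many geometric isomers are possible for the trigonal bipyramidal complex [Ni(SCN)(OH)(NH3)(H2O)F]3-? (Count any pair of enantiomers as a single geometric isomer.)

10

Placing the ligands in turn and identifying arrangements related by rotation or reflection leaves 10 distinct geometric isomers.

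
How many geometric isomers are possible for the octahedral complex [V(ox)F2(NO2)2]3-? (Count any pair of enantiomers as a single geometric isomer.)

3

The six octahedral sites form three mutually perpendicular trans pairs.
Each ox is bidentate and must span two cis positions.
Working through the distinct placements yields 3 geometric isomers: F trans, NO2 cis; F cis, NO2 cis (chiral); F cis, NO2 trans.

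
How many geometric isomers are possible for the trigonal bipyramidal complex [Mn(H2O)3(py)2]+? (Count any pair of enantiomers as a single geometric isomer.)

3

A trigonal bipyramid has two axial and three equatorial sites, which are chemically inequivalent.
Systematic placement gives 3 geometric isomers: py both equatorial; py one axial, one equatorial; py both axial.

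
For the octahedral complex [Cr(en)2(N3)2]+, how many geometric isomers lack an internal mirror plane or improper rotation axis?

1

An octahedron has six vertices in three trans pairs; every non-trans pair is cis.
Each en is bidentate and must span two cis positions.
There are 2 geometric isomers: N3 trans; N3 cis (chiral).
One of these lacks any improper symmetry element and so occurs as an enantiomeric pair, giving 2 + 1 = 3 stereoisomers in total.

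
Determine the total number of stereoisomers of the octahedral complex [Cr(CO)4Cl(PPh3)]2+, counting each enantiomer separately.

2

The six octahedral sites form three mutually perpendicular trans pairs.
Systematic placement gives 2 geometric isomers: Cl and PPh3 mutually trans; Cl and PPh3 mutually cis.
Each arrangement has an internal mirror plane or centre of symmetry, so none is chiral.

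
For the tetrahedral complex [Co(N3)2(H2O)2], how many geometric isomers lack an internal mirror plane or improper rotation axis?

Only one geometric arrangement is possible.

0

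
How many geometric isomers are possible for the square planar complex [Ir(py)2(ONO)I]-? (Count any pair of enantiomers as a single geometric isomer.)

2

A square has two trans pairs of vertices; adjacent vertices are cis.
The distinct arrangements are (2 in all): py cis; py trans.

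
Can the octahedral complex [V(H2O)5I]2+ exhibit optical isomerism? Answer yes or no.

An octahedron has six vertices in three trans pairs; every non-trans pair is cis.
Only one geometric arrangement is possible.

no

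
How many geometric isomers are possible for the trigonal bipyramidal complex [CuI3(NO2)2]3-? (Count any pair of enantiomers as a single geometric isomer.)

3

A trigonal bipyramid has two axial and three equatorial sites, which are chemically inequivalent.
There are 3 geometric isomers: NO2 both equatorial; NO2 one axial, one equatorial; NO2 both axial.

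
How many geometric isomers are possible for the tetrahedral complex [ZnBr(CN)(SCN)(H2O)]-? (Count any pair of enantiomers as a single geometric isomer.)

In a tetrahedral complex all four positions are equivalent and every pair of ligands is adjacent — there is no cis/trans distinction.
Only one geometric arrangement is possible; it has no improper symmetry element, so it exists as a pair of enantiomers (2 stereoisomers).

1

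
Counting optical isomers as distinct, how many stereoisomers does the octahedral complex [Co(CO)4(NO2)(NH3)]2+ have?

2

There are 2 geometric isomers: NO2 and NH3 mutually trans; NO2 and NH3 mutually cis.
Each arrangement has an internal mirror plane or centre of symmetry, so none is chiral.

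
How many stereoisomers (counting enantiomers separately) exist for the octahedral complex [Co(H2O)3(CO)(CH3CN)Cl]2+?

5

The six octahedral sites form three mutually perpendicular trans pairs.
Working through the distinct placements yields 4 geometric isomers: H2O mer (3 arrangements); H2O fac (chiral).
One of these lacks any improper symmetry element and so occurs as an enantiomeric pair, giving 4 + 1 = 5 stereoisomers in total.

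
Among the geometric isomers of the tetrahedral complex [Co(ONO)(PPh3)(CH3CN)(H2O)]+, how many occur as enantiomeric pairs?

In a tetrahedral complex all four positions are equivalent and every pair of ligands is adjacent — there is no cis/trans distinction.
Only one geometric arrangement is possible; it has no improper symmetry element, so it exists as a pair of enantiomers (2 stereoisomers).

1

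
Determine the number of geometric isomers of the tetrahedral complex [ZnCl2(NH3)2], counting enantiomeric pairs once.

In a tetrahedral complex all four positions are equivalent and every pair of ligands is adjacent — there is no cis/trans distinction.
Only one geometric arrangement is possible.

1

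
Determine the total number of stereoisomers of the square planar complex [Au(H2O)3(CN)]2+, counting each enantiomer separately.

1

A square has two trans pairs of vertices; adjacent vertices are cis.
Only one geometric arrangement is possible.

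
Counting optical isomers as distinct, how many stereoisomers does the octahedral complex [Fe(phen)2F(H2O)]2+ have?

Each phen is bidentate and must span two cis positions.
There are 2 geometric isomers: F and H2O mutually trans; F and H2O mutually cis (chiral).
One of these lacks any improper symmetry element and so occurs as an enantiomeric pair, giving 2 + 1 = 3 stereoisomers in total.

3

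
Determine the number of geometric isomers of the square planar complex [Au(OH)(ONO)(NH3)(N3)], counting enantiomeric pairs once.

In a square planar complex each vertex has one trans partner and two cis neighbours.
There are 3 geometric isomers: (N3/OH trans, NH3/ONO trans); (N3/ONO trans, NH3/OH trans); (N3/NH3 trans, OH/ONO trans).

3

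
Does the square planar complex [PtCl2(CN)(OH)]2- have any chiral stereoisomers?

no

Working through the distinct placements yields 2 geometric isomers: Cl cis; Cl trans.
Each arrangement has an internal mirror plane or centre of symmetry, so none is chiral.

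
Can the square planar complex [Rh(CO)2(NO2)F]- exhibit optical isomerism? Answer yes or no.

In a square planar complex each vertex has one trans partner and two cis neighbours.
There are 2 geometric isomers: CO cis; CO trans.
Each arrangement has an internal mirror plane or centre of symmetry, so none is chiral.

no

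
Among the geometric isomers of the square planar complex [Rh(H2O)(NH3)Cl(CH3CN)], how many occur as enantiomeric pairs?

0

There are 3 geometric isomers: (CH3CN/H2O trans, Cl/NH3 trans); (CH3CN/NH3 trans, Cl/H2O trans); (CH3CN/Cl trans, H2O/NH3 trans).
Each arrangement has an internal mirror plane or centre of symmetry, so none is chiral.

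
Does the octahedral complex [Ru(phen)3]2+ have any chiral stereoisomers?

yes

An octahedron has six vertices in three trans pairs; every non-trans pair is cis.
Each phen is bidentate and must span two cis positions.
Only one geometric arrangement is possible; it has no improper symmetry element, so it exists as a pair of enantiomers (2 stereoisomers).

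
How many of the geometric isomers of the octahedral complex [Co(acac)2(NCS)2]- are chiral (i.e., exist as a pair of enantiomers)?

1

Each acac is bidentate and must span two cis positions.
There are 2 geometric isomers: NCS trans; NCS cis (chiral).
One of these lacks any improper symmetry element and so occurs as an enantiomeric pair, giving 2 + 1 = 3 stereoisomers in total.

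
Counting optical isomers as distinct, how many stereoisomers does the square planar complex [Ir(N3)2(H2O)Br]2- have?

In a square planar complex each vertex has one trans partner and two cis neighbours.
The distinct arrangements are (2 in all): N3 cis; N3 trans.
Each arrangement has an internal mirror plane or centre of symmetry, so none is chiral.

2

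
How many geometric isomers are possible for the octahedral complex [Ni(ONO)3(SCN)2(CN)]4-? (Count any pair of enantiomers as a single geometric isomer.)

3

An octahedron has six vertices in three trans pairs; every non-trans pair is cis.
There are 3 geometric isomers: ONO mer, SCN trans; ONO fac, SCN cis; ONO mer, SCN cis.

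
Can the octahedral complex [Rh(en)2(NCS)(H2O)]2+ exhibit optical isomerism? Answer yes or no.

Each en is bidentate and must span two cis positions.
There are 2 geometric isomers: NCS and H2O mutually trans; NCS and H2O mutually cis (chiral).
One of these lacks any improper symmetry element and so occurs as an enantiomeric pair, giving 2 + 1 = 3 stereoisomers in total.

yes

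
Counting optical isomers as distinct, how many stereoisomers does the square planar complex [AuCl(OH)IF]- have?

Working through the distinct placements yields 3 geometric isomers: (Cl/I trans, F/OH trans); (Cl/OH trans, F/I trans); (Cl/F trans, I/OH trans).
Each arrangement has an internal mirror plane or centre of symmetry, so none is chiral.

3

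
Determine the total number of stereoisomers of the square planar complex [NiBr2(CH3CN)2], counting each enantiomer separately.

2

A square has two trans pairs of vertices; adjacent vertices are cis.
Systematic placement gives 2 geometric isomers: Br cis; Br trans.
Each arrangement has an internal mirror plane or centre of symmetry, so none is chiral.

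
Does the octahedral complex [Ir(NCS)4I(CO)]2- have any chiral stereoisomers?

no

Systematic placement gives 2 geometric isomers: I and CO mutually trans; I and CO mutually cis.
Each arrangement has an internal mirror plane or centre of symmetry, so none is chiral.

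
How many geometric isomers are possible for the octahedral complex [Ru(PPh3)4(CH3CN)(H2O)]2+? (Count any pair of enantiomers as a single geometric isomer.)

2

In an octahedral complex each vertex has one trans partner and four cis neighbours.
Working through the distinct placements yields 2 geometric isomers: CH3CN and H2O mutually trans; CH3CN and H2O mutually cis.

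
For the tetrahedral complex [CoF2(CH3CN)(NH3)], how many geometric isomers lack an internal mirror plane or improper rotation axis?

0

All four vertices of a tetrahedron are equivalent and mutually adjacent, so cis/trans isomerism cannot arise.
Only one geometric arrangement is possible.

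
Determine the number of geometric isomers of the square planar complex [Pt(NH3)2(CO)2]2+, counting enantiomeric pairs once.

2

In a square planar complex each vertex has one trans partner and two cis neighbours.
Systematic placement gives 2 geometric isomers: NH3 cis; NH3 trans.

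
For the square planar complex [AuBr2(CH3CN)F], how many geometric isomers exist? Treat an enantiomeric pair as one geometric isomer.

2

A square has two trans pairs of vertices; adjacent vertices are cis.
The distinct arrangements are (2 in all): Br cis; Br trans.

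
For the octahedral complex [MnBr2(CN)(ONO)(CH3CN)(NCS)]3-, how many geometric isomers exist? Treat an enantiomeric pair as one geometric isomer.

9

Placing the ligands in turn and identifying arrangements related by rotation or reflection leaves 9 distinct geometric isomers.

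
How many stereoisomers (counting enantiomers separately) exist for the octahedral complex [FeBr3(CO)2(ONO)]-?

3

In an octahedral complex each vertex has one trans partner and four cis neighbours.
The distinct arrangements are (3 in all): Br mer, CO cis; Br mer, CO trans; Br fac, CO cis.
Each arrangement has an internal mirror plane or centre of symmetry, so none is chiral.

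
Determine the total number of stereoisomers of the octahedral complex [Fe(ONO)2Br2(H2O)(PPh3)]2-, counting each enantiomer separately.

Systematic placement gives 6 geometric isomers: ONO cis, Br trans; ONO trans, Br trans; ONO cis, Br cis (3 arrangements, 2 chiral); ONO trans, Br cis.
Of these, 2 lack any improper symmetry element and so occur as enantiomeric pairs, giving 6 + 2 = 8 stereoisomers in total.

8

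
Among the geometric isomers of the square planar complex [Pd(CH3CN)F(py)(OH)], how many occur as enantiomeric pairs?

0

In a square planar complex each vertex has one trans partner and two cis neighbours.
The distinct arrangements are (3 in all): (CH3CN/OH trans, F/py trans); (CH3CN/py trans, F/OH trans); (CH3CN/F trans, OH/py trans).
Each arrangement has an internal mirror plane or centre of symmetry, so none is chiral.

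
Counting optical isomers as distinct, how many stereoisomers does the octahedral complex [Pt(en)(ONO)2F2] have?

In an octahedral complex each vertex has one trans partner and four cis neighbours.
Each en is bidentate and must span two cis positions.
Systematic placement gives 3 geometric isomers: ONO cis, F trans; ONO cis, F cis (chiral); ONO trans, F cis.
One of these lacks any improper symmetry element and so occurs as an enantiomeric pair, giving 3 + 1 = 4 stereoisomers in total.

4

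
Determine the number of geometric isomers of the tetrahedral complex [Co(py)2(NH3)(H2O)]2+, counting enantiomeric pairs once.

In a tetrahedral complex all four positions are equivalent and every pair of ligands is adjacent — there is no cis/trans distinction.
Only one geometric arrangement is possible.

1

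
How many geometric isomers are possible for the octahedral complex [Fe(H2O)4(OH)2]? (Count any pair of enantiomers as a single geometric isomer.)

An octahedron has six vertices in three trans pairs; every non-trans pair is cis.
Systematic placement gives 2 geometric isomers: OH trans; OH cis.

2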